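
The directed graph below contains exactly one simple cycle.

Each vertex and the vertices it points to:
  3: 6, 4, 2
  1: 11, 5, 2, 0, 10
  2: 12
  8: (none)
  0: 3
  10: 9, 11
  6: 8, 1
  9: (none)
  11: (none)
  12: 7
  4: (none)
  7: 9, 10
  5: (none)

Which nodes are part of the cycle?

0, 1, 3, 6

DFS with gray/black marking from 6:
6 gray
  8 gray
  8 black
  1 gray
    11 gray
    11 black
    5 gray
    5 black
    2 gray
      12 gray
        7 gray
          9 gray
          9 black
          10 gray
            10→9: 9 black — skip
            10→11: 11 black — skip
          10 black
        7 black
      12 black
    2 black
    0 gray
      3 gray
        3→6: 6 is gray → back edge
Back edge closes the cycle 6 → 1 → 0 → 3 → 6; its vertices are {0, 1, 3, 6}.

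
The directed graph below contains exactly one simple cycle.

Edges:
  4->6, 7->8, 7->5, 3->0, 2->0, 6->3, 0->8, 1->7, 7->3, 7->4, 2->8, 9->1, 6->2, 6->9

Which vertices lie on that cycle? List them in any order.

DFS with gray/black marking from 1:
1 gray
  7 gray
    8 gray
    8 black
    3 gray
      0 gray
        0→8: 8 black — skip
      0 black
    3 black
    5 gray
    5 black
    4 gray
      6 gray
        2 gray
          2→8: 8 black — skip
          2→0: 0 black — skip
        2 black
        9 gray
          9→1: 1 is gray → back edge
Back edge closes the cycle 1 → 7 → 4 → 6 → 9 → 1; its vertices are {1, 4, 6, 7, 9}.

1, 4, 6, 7, 9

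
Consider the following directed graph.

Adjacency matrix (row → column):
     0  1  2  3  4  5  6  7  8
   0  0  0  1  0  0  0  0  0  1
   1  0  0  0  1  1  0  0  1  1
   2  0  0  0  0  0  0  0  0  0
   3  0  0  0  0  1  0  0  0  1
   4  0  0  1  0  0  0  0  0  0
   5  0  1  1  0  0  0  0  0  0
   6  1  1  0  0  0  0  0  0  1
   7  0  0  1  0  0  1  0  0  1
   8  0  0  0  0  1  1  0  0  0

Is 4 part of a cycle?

No

4 lies on a cycle iff there is a path from 4 back to itself.
Exploring from 4, it never reaches itself; equivalently, its strongly connected component is a singleton.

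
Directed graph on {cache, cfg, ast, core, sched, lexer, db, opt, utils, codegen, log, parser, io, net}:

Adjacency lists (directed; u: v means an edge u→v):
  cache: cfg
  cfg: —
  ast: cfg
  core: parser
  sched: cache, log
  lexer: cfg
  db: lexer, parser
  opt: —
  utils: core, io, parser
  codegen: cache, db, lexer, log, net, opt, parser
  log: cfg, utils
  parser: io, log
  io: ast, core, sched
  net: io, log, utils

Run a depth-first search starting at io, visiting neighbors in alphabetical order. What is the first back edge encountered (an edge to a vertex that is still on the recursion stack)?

parser->io

DFS from io (visiting neighbors in alphabetical order); mark gray on enter, black on exit:
io gray
  ast gray
    cfg gray
    cfg black
  ast black
  core gray
    parser gray
      parser→io: io is gray → back edge
First back edge: parser → io.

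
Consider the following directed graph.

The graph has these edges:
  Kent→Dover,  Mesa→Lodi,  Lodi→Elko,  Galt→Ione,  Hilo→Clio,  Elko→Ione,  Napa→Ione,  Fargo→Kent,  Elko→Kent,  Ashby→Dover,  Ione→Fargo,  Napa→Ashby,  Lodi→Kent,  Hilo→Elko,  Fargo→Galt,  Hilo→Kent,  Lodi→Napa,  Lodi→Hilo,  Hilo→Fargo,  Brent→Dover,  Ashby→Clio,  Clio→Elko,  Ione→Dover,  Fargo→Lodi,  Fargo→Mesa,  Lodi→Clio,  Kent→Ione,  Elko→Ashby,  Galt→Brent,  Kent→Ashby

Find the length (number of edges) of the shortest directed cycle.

3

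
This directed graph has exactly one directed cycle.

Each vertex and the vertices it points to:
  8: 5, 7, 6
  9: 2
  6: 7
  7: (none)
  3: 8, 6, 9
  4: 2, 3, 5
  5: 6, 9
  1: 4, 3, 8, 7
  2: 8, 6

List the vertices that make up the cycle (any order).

DFS with gray/black marking from 5:
5 gray
  6 gray
    7 gray
    7 black
  6 black
  9 gray
    2 gray
      8 gray
        8→5: 5 is gray → back edge
Back edge closes the cycle 5 → 9 → 2 → 8 → 5; its vertices are {2, 5, 8, 9}.

2, 5, 8, 9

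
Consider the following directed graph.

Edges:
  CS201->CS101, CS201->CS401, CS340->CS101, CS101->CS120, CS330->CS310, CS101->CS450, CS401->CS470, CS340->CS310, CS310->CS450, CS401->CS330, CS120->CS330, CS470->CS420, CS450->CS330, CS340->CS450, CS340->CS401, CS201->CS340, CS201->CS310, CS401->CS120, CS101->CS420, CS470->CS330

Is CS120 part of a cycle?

CS120 lies on a cycle iff there is a path from CS120 back to itself.
Exploring from CS120, it never reaches itself; equivalently, its strongly connected component is a singleton.

No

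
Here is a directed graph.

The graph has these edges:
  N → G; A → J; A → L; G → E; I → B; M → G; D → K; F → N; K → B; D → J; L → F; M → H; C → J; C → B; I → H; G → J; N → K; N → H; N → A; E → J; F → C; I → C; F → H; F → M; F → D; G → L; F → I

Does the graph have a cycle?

DFS with white/gray/black marking, starting from G:
G gray
  J gray
  J black
  L gray
    F gray
      M gray
        H gray
        H black
        M→G: G is gray → back edge
Back edge found, so a cycle exists: G → L → F → M → G.

Yes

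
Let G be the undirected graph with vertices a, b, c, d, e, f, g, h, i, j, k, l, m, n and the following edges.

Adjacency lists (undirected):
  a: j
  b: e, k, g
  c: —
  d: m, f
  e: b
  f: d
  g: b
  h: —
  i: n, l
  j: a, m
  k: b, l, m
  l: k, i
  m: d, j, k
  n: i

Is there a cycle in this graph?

No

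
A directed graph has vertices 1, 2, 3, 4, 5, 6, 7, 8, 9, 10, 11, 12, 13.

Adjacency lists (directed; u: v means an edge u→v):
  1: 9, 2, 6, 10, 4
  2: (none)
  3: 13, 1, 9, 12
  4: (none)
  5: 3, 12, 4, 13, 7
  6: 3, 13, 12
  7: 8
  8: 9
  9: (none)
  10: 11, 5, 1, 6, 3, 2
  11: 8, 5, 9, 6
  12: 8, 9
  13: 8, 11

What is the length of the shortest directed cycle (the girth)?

For each vertex v, BFS finds the shortest path from v back to v.
The shortest such closed walk is 1 → 10 → 1, length 2.

2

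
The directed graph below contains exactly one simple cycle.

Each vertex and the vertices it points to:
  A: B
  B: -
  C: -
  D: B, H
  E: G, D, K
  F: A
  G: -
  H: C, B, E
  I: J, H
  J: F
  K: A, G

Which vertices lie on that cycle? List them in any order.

D, E, H

DFS with gray/black marking from H:
H gray
  C gray
  C black
  B gray
  B black
  E gray
    G gray
    G black
    D gray
      D→B: B black — skip
      D→H: H is gray → back edge
Back edge closes the cycle H → E → D → H; its vertices are {D, E, H}.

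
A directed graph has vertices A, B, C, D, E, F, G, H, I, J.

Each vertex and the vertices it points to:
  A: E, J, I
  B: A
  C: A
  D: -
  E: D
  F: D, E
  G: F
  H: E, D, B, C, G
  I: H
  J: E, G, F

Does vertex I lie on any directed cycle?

Yes

I is on a cycle iff I can reach itself via ≥1 edge.
I → H → B → A → I — yes.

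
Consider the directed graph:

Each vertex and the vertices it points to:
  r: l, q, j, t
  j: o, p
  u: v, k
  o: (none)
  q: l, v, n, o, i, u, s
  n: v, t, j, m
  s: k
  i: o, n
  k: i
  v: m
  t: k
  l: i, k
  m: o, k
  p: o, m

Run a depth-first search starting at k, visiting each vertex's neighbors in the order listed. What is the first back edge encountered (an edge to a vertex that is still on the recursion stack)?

m→k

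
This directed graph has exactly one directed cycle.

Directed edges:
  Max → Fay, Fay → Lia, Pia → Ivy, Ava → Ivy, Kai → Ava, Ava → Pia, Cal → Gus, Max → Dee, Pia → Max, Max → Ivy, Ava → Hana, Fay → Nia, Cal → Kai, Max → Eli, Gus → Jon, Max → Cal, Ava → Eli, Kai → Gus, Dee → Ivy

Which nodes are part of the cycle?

Ava, Cal, Kai, Max, Pia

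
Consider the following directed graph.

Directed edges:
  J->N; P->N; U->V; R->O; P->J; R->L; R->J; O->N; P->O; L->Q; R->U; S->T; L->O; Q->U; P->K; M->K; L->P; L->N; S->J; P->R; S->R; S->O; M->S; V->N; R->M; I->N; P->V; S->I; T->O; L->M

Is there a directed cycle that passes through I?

No

I lies on a cycle iff there is a path from I back to itself.
Exploring from I, it never reaches itself; equivalently, its strongly connected component is a singleton.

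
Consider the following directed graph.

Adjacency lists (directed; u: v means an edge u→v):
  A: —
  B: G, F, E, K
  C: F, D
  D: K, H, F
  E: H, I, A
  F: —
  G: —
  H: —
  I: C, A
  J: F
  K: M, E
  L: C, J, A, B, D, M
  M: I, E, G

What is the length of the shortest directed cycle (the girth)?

For each vertex v, BFS finds the shortest path from v back to v.
The shortest such closed walk is M → I → C → D → K → M, length 5.

5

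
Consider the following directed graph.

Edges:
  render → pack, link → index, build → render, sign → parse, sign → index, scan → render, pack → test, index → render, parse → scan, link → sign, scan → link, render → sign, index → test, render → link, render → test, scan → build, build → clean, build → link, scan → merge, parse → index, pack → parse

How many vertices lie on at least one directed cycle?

A vertex is on a directed cycle iff it belongs to a strongly connected component of size ≥ 2 (or has a self-loop).
The vertices on cycles are {link, pack, scan, sign, build, index, parse, render} — 8 in total.

8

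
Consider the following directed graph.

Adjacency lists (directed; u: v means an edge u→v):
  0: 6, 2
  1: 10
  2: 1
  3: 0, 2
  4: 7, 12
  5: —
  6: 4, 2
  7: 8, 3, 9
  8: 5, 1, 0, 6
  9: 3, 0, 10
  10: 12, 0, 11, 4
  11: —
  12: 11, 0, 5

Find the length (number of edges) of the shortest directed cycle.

For each vertex v, BFS finds the shortest path from v back to v.
The shortest such closed walk is 9 → 10 → 4 → 7 → 9, length 4.

4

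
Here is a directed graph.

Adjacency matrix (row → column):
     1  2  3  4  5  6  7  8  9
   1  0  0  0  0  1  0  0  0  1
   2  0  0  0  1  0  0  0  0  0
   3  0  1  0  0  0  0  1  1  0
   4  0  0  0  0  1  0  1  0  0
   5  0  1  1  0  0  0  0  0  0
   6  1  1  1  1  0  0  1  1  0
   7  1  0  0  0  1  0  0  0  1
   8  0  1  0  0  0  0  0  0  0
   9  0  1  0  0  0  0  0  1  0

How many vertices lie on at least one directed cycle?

8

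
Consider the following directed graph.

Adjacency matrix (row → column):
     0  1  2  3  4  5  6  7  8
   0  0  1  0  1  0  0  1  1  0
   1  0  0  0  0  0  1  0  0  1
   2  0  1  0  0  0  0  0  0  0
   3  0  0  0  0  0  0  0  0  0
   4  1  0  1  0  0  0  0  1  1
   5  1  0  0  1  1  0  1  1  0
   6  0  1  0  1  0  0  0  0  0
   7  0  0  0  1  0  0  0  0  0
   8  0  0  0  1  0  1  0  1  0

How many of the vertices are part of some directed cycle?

7

A vertex is on a directed cycle iff it belongs to a strongly connected component of size ≥ 2 (or has a self-loop).
The vertices on cycles are {0, 1, 2, 4, 5, 6, 8} — 7 in total.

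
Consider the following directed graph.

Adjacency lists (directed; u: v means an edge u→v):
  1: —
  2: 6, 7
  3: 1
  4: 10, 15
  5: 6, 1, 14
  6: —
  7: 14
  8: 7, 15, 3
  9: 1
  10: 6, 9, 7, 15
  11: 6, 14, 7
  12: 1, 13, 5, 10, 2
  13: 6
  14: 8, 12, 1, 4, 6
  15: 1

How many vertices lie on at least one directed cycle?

8

A vertex is on a directed cycle iff it belongs to a strongly connected component of size ≥ 2 (or has a self-loop).
The vertices on cycles are {2, 4, 5, 7, 8, 10, 12, 14} — 8 in total.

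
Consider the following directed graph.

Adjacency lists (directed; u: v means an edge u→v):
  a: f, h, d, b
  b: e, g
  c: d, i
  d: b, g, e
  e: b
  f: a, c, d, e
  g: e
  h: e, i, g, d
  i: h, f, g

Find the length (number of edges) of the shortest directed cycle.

For each vertex v, BFS finds the shortest path from v back to v.
The shortest such closed walk is a → f → a, length 2.

2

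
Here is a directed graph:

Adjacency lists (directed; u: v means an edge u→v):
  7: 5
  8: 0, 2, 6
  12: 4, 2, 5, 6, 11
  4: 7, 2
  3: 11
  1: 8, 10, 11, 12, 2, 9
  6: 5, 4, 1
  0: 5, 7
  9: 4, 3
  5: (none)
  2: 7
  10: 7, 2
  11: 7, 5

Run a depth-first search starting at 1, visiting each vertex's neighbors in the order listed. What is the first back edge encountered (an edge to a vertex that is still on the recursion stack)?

DFS from 1 (visiting each vertex's neighbors in the order listed); mark gray on enter, black on exit:
1 gray
  8 gray
    0 gray
      5 gray
      5 black
      7 gray
        7→5: 5 black — skip
      7 black
    0 black
    2 gray
      2→7: 7 black — skip
    2 black
    6 gray
      6→5: 5 black — skip
      4 gray
        4→7: 7 black — skip
        4→2: 2 black — skip
      4 black
      6→1: 1 is gray → back edge
First back edge: 6 → 1.

6->1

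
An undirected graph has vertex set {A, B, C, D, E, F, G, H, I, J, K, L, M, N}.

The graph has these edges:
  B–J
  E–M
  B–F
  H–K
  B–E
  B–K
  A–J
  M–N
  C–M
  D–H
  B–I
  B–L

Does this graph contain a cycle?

No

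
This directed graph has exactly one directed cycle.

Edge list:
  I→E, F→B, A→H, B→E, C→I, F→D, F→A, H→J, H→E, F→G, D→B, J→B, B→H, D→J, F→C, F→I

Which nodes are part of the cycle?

DFS with gray/black marking from B:
B gray
  H gray
    J gray
      J→B: B is gray → back edge
Back edge closes the cycle B → H → J → B; its vertices are {B, H, J}.

B, H, J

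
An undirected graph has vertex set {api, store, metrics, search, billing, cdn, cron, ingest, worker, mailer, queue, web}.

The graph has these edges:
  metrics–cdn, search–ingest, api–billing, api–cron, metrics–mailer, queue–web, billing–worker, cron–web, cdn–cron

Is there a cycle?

DFS, tracking each vertex's parent; an edge to a visited non-parent vertex closes a cycle.
Start from metrics:
visit metrics (parent –)
  visit cdn (parent metrics)
    visit cron (parent cdn)
      visit web (parent cron)
        web–cron: parent, skip
        visit queue (parent web)
          queue–web: parent, skip
      visit api (parent cron)
        api–cron: parent, skip
        visit billing (parent api)
          billing–api: parent, skip
          visit worker (parent billing)
            worker–billing: parent, skip
      cron–cdn: parent, skip
    cdn–metrics: parent, skip
  visit mailer (parent metrics)
    mailer–metrics: parent, skip
visit store (parent –)
visit search (parent –)
  visit ingest (parent search)
    ingest–search: parent, skip
No non-parent visited neighbor found — the graph is a forest.

No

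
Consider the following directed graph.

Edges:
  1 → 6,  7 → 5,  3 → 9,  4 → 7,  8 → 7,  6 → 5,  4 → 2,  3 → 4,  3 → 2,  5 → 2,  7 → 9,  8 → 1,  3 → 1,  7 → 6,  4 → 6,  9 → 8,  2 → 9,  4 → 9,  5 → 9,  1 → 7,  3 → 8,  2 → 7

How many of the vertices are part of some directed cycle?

7

A vertex is on a directed cycle iff it belongs to a strongly connected component of size ≥ 2 (or has a self-loop).
The vertices on cycles are {1, 2, 5, 6, 7, 8, 9} — 7 in total.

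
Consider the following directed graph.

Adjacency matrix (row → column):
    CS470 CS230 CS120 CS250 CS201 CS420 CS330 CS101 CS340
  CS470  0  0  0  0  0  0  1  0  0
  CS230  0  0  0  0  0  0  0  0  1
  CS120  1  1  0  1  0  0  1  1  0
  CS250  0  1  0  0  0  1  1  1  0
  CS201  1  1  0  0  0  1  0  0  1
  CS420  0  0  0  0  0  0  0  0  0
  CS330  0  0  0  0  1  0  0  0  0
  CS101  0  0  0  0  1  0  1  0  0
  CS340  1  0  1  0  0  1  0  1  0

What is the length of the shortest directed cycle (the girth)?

3

For each vertex v, BFS finds the shortest path from v back to v.
The shortest such closed walk is CS201 → CS340 → CS101 → CS201, length 3.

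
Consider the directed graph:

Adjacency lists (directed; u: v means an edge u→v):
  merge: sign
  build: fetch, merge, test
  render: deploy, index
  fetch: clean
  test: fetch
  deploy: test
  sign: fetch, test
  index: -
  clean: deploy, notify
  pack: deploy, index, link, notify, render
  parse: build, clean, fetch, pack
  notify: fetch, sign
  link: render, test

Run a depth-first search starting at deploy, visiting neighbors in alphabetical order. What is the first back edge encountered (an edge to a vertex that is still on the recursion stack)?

clean→deploy

DFS from deploy (visiting neighbors in alphabetical order); mark gray on enter, black on exit:
deploy gray
  test gray
    fetch gray
      clean gray
        clean→deploy: deploy is gray → back edge
First back edge: clean → deploy.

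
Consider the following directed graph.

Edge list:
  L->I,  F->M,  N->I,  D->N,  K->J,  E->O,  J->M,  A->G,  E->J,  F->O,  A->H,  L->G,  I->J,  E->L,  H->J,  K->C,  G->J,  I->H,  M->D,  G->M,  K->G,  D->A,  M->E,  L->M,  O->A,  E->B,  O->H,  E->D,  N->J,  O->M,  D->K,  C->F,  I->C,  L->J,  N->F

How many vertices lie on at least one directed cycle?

14

A vertex is on a directed cycle iff it belongs to a strongly connected component of size ≥ 2 (or has a self-loop).
The vertices on cycles are {A, C, D, E, F, G, H, I, J, K, L, M, N, O} — 14 in total.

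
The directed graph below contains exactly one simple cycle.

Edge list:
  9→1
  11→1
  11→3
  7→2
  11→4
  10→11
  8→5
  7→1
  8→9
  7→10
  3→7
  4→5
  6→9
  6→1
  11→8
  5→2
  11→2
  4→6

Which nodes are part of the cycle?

3, 7, 10, 11

DFS with gray/black marking from 11:
11 gray
  8 gray
    5 gray
      2 gray
      2 black
    5 black
    9 gray
      1 gray
      1 black
    9 black
  8 black
  4 gray
    6 gray
      6→9: 9 black — skip
      6→1: 1 black — skip
    6 black
    4→5: 5 black — skip
  4 black
  3 gray
    7 gray
      7→1: 1 black — skip
      7→2: 2 black — skip
      10 gray
        10→11: 11 is gray → back edge
Back edge closes the cycle 11 → 3 → 7 → 10 → 11; its vertices are {3, 7, 10, 11}.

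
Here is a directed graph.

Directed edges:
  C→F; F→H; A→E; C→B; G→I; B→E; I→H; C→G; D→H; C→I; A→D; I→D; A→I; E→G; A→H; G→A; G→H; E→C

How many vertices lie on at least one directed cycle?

A vertex is on a directed cycle iff it belongs to a strongly connected component of size ≥ 2 (or has a self-loop).
The vertices on cycles are {A, B, C, E, G} — 5 in total.

5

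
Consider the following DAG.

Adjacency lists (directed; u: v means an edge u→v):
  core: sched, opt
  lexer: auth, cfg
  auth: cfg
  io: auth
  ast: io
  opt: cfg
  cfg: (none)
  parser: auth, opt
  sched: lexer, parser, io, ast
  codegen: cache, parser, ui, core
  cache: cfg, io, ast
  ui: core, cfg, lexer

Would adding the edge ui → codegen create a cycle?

Yes

Adding ui→codegen creates a cycle iff codegen can already reach ui.
Path from codegen: codegen → ui.
So codegen → … → ui → codegen is a cycle.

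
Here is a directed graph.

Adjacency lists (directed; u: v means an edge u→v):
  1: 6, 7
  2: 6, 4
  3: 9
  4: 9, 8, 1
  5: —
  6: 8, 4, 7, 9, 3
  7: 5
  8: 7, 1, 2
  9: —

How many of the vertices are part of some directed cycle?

A vertex is on a directed cycle iff it belongs to a strongly connected component of size ≥ 2 (or has a self-loop).
The vertices on cycles are {1, 2, 4, 6, 8} — 5 in total.

5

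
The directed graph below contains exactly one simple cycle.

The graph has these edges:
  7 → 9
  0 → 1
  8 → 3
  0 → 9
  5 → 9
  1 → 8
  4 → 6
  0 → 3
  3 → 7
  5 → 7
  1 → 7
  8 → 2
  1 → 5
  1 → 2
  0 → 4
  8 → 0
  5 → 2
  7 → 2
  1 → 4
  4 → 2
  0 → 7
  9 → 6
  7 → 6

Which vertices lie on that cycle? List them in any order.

DFS with gray/black marking from 1:
1 gray
  7 gray
    6 gray
    6 black
    2 gray
    2 black
    9 gray
      9→6: 6 black — skip
    9 black
  7 black
  8 gray
    0 gray
      0→9: 9 black — skip
      0→1: 1 is gray → back edge
Back edge closes the cycle 1 → 8 → 0 → 1; its vertices are {0, 1, 8}.

0, 1, 8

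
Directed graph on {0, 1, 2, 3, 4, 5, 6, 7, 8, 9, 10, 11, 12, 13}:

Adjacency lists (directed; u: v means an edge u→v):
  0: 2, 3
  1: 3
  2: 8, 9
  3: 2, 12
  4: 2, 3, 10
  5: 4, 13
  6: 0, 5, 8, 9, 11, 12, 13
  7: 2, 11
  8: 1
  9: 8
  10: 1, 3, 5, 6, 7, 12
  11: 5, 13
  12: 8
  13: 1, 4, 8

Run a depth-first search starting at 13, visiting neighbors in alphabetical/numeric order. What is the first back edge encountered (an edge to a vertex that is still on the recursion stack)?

8→1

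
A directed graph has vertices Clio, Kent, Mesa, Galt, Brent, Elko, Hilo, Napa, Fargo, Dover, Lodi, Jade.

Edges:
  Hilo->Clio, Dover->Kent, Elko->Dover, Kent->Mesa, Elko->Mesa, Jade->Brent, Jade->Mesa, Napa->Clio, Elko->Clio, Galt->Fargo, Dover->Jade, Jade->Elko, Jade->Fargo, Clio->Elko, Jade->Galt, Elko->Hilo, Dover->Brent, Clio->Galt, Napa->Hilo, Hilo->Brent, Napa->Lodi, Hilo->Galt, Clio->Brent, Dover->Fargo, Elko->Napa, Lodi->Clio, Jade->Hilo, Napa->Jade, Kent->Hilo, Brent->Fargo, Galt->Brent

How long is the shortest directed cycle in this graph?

For each vertex v, BFS finds the shortest path from v back to v.
The shortest such closed walk is Elko → Clio → Elko, length 2.

2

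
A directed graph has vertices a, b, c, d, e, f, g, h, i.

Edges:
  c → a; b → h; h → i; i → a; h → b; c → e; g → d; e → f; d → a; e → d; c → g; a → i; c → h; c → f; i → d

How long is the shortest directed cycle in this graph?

2

For each vertex v, BFS finds the shortest path from v back to v.
The shortest such closed walk is h → b → h, length 2.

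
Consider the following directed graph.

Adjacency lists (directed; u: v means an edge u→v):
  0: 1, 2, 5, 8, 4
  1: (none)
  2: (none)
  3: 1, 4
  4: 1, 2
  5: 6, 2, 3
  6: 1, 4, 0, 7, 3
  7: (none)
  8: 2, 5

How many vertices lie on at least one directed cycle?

A vertex is on a directed cycle iff it belongs to a strongly connected component of size ≥ 2 (or has a self-loop).
The vertices on cycles are {0, 5, 6, 8} — 4 in total.

4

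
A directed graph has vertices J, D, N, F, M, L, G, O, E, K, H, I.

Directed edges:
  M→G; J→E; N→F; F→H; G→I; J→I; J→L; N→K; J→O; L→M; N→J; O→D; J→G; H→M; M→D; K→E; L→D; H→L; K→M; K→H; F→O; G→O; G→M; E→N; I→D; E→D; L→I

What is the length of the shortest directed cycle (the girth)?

2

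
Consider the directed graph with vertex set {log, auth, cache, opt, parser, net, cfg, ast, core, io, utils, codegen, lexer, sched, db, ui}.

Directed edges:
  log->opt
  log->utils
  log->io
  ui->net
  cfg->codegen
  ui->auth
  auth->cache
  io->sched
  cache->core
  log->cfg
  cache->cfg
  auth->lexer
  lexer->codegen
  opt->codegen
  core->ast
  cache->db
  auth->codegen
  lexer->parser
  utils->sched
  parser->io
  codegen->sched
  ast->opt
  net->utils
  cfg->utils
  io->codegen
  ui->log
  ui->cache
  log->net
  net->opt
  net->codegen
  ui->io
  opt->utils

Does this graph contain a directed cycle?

No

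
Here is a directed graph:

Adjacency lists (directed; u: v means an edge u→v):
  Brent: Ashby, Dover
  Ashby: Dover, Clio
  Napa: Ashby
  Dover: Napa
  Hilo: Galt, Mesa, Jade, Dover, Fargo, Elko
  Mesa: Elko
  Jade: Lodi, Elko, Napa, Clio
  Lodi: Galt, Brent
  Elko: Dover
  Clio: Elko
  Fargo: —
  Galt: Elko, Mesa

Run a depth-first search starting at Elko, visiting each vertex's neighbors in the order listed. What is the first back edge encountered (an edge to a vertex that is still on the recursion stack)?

Ashby->Dover

DFS from Elko (visiting each vertex's neighbors in the order listed); mark gray on enter, black on exit:
Elko gray
  Dover gray
    Napa gray
      Ashby gray
        Ashby→Dover: Dover is gray → back edge
First back edge: Ashby → Dover.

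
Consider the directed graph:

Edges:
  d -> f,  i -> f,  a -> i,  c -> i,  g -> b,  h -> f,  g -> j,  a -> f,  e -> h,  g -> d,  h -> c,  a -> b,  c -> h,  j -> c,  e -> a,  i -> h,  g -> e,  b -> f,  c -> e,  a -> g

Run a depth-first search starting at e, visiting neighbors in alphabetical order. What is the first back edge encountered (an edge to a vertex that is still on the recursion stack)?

DFS from e (visiting neighbors in alphabetical order); mark gray on enter, black on exit:
e gray
  a gray
    b gray
      f gray
      f black
    b black
    a→f: f black — skip
    g gray
      g→b: b black — skip
      d gray
        d→f: f black — skip
      d black
      g→e: e is gray → back edge
First back edge: g → e.

g→e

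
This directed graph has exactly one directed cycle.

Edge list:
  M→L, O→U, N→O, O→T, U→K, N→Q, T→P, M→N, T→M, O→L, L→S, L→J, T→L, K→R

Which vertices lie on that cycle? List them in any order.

M, N, O, T

DFS with gray/black marking from O:
O gray
  T gray
    M gray
      L gray
        J gray
        J black
        S gray
        S black
      L black
      N gray
        Q gray
        Q black
        N→O: O is gray → back edge
Back edge closes the cycle O → T → M → N → O; its vertices are {M, N, O, T}.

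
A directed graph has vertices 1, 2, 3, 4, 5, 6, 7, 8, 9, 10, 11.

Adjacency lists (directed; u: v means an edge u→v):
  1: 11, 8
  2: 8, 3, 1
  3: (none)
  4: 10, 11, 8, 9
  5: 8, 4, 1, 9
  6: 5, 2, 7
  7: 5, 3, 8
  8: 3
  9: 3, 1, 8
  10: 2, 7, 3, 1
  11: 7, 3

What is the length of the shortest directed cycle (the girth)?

For each vertex v, BFS finds the shortest path from v back to v.
The shortest such closed walk is 5 → 4 → 10 → 7 → 5, length 4.

4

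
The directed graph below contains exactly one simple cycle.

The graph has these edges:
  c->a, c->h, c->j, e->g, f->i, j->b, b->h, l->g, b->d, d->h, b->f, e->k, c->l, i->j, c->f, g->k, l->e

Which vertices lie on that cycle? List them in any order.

DFS with gray/black marking from j:
j gray
  b gray
    f gray
      i gray
        i→j: j is gray → back edge
Back edge closes the cycle j → b → f → i → j; its vertices are {b, f, i, j}.

b, f, i, j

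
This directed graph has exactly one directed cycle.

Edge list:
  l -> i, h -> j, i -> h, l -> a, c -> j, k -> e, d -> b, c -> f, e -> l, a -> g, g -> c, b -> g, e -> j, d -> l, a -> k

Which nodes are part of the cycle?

DFS with gray/black marking from l:
l gray
  i gray
    h gray
      j gray
      j black
    h black
  i black
  a gray
    k gray
      e gray
        e→j: j black — skip
        e→l: l is gray → back edge
Back edge closes the cycle l → a → k → e → l; its vertices are {a, e, k, l}.

a, e, k, l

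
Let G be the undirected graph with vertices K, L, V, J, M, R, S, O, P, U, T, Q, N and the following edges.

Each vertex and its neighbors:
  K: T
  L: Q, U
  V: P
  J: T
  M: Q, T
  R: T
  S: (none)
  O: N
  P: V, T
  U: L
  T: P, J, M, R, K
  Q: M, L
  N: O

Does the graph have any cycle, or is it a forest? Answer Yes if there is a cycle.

DFS, tracking each vertex's parent; an edge to a visited non-parent vertex closes a cycle.
Start from T:
visit T (parent –)
  visit P (parent T)
    visit V (parent P)
      V–P: parent, skip
    P–T: parent, skip
  visit J (parent T)
    J–T: parent, skip
  visit M (parent T)
    visit Q (parent M)
      Q–M: parent, skip
      visit L (parent Q)
        L–Q: parent, skip
        visit U (parent L)
          U–L: parent, skip
    M–T: parent, skip
  visit R (parent T)
    R–T: parent, skip
  visit K (parent T)
    K–T: parent, skip
visit S (parent –)
visit O (parent –)
  visit N (parent O)
    N–O: parent, skip
No non-parent visited neighbor found — the graph is a forest.

No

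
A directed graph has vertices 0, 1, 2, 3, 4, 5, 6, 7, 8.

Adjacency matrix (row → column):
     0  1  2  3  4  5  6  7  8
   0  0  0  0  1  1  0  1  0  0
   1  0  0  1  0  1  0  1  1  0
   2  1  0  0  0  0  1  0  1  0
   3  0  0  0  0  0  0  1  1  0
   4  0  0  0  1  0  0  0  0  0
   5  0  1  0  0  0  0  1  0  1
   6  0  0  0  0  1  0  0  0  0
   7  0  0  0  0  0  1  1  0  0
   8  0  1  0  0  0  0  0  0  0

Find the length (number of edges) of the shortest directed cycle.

3

For each vertex v, BFS finds the shortest path from v back to v.
The shortest such closed walk is 2 → 5 → 1 → 2, length 3.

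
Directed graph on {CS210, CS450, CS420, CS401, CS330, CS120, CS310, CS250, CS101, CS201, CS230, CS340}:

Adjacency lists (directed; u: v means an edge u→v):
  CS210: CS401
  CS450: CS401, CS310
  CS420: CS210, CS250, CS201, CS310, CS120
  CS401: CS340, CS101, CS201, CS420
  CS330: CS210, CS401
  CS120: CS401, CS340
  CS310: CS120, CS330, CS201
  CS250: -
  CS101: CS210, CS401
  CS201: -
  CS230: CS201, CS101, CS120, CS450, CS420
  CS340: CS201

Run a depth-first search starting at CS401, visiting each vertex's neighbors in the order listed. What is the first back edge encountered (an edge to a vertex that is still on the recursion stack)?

CS210→CS401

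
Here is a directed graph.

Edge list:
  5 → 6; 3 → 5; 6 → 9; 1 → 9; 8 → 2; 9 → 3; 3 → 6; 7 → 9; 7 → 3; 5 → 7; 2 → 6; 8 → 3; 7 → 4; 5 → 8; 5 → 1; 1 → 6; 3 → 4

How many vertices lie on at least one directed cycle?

8

A vertex is on a directed cycle iff it belongs to a strongly connected component of size ≥ 2 (or has a self-loop).
The vertices on cycles are {1, 2, 3, 5, 6, 7, 8, 9} — 8 in total.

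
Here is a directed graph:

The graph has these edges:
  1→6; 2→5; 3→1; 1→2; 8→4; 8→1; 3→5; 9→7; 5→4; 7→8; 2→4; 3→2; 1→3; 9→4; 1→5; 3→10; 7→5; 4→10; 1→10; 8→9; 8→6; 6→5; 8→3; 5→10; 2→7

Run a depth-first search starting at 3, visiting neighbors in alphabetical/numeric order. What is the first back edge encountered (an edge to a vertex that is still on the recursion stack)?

8→1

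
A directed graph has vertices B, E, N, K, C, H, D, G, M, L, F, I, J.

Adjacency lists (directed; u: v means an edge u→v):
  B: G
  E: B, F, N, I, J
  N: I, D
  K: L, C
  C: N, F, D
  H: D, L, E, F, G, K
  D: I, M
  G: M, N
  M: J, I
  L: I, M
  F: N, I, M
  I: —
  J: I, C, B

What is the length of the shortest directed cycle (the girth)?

4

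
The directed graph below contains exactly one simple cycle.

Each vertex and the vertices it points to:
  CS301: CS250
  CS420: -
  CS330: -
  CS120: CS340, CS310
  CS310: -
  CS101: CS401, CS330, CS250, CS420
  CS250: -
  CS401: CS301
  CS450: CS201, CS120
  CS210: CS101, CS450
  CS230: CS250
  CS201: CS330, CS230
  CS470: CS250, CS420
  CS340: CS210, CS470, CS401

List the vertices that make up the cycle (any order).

CS120, CS210, CS340, CS450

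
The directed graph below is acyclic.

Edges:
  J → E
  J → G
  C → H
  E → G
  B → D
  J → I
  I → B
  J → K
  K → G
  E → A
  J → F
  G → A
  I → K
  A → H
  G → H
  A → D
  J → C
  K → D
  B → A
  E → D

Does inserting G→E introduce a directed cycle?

Yes

Adding G→E creates a cycle iff E can already reach G.
Path from E: E → G.
So E → … → G → E is a cycle.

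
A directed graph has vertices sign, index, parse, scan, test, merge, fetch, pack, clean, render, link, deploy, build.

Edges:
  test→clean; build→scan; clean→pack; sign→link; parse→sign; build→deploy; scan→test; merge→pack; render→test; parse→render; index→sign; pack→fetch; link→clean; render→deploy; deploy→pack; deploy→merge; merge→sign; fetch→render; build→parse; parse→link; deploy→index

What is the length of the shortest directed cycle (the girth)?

For each vertex v, BFS finds the shortest path from v back to v.
The shortest such closed walk is deploy → pack → fetch → render → deploy, length 4.

4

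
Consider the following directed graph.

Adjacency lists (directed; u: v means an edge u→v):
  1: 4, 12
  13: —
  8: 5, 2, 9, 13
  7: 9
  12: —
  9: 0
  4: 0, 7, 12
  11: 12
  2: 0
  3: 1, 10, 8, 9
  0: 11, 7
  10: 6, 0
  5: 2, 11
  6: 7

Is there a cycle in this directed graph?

Yes

DFS with white/gray/black marking, starting from 4:
4 gray
  0 gray
    11 gray
      12 gray
      12 black
    11 black
    7 gray
      9 gray
        9→0: 0 is gray → back edge
Back edge found, so a cycle exists: 0 → 7 → 9 → 0.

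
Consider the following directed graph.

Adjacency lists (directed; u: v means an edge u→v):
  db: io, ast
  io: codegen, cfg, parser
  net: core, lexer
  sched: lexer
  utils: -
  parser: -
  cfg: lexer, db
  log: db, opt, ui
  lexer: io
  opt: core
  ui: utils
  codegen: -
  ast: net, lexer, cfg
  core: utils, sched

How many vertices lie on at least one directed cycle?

8

A vertex is on a directed cycle iff it belongs to a strongly connected component of size ≥ 2 (or has a self-loop).
The vertices on cycles are {db, io, ast, cfg, net, core, lexer, sched} — 8 in total.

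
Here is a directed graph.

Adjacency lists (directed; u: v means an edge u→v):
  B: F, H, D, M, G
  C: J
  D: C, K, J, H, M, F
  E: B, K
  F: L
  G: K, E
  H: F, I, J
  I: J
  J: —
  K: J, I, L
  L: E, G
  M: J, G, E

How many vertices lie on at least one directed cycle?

A vertex is on a directed cycle iff it belongs to a strongly connected component of size ≥ 2 (or has a self-loop).
The vertices on cycles are {B, D, E, F, G, H, K, L, M} — 9 in total.

9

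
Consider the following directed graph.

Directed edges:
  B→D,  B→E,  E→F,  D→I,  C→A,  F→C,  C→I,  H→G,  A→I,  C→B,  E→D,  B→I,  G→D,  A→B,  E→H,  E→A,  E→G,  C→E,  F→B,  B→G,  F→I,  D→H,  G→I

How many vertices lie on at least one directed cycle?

A vertex is on a directed cycle iff it belongs to a strongly connected component of size ≥ 2 (or has a self-loop).
The vertices on cycles are {A, B, C, D, E, F, G, H} — 8 in total.

8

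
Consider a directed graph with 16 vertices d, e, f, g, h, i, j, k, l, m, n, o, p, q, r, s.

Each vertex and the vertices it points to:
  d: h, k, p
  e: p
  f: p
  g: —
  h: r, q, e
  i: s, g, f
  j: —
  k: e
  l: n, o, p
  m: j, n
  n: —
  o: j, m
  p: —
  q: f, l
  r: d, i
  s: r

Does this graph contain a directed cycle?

Yes

DFS with white/gray/black marking, starting from q:
q gray
  f gray
    p gray
    p black
  f black
  l gray
    n gray
    n black
    o gray
      j gray
      j black
      m gray
        m→j: j black — skip
        m→n: n black — skip
      m black
    o black
    l→p: p black — skip
  l black
q black
d gray
  h gray
    r gray
      r→d: d is gray → back edge
Back edge found, so a cycle exists: d → h → r → d.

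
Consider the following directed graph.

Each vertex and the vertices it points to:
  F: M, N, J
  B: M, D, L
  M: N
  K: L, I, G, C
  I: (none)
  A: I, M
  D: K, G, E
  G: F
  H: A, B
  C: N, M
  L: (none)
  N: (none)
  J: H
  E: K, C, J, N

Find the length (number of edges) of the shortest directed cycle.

For each vertex v, BFS finds the shortest path from v back to v.
The shortest such closed walk is D → E → J → H → B → D, length 5.

5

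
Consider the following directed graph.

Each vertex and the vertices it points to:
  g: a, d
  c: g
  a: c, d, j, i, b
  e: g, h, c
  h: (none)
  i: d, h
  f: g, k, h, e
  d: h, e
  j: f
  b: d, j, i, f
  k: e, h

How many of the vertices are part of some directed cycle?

A vertex is on a directed cycle iff it belongs to a strongly connected component of size ≥ 2 (or has a self-loop).
The vertices on cycles are {a, b, c, d, e, f, g, i, j, k} — 10 in total.

10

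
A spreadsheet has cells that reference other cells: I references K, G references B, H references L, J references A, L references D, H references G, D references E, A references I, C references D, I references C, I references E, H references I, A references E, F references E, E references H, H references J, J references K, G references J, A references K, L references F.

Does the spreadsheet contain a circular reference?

Yes

DFS with white/gray/black marking, starting from D:
D gray
  E gray
    H gray
      L gray
        F gray
          F→E: E is gray → back edge
Back edge found, so a cycle exists: E → H → L → F → E.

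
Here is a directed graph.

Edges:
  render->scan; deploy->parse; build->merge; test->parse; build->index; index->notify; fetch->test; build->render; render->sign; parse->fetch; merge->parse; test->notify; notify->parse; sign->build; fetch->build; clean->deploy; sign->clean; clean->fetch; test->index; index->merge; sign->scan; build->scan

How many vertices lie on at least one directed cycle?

11

A vertex is on a directed cycle iff it belongs to a strongly connected component of size ≥ 2 (or has a self-loop).
The vertices on cycles are {sign, test, build, clean, fetch, index, merge, parse, deploy, notify, render} — 11 in total.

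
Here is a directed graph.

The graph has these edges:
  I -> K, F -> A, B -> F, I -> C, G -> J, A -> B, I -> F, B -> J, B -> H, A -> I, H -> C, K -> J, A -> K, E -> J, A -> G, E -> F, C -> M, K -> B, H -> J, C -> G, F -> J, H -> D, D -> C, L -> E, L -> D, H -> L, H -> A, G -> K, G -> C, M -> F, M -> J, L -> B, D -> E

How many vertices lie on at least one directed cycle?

A vertex is on a directed cycle iff it belongs to a strongly connected component of size ≥ 2 (or has a self-loop).
The vertices on cycles are {A, B, C, D, E, F, G, H, I, K, L, M} — 12 in total.

12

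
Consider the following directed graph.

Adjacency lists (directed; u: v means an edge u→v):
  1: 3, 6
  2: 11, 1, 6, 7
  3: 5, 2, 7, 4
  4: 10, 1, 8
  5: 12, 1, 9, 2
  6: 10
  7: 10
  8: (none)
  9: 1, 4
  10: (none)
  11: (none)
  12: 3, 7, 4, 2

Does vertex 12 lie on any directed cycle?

12 is on a cycle iff 12 can reach itself via ≥1 edge.
12 → 3 → 5 → 12 — yes.

Yes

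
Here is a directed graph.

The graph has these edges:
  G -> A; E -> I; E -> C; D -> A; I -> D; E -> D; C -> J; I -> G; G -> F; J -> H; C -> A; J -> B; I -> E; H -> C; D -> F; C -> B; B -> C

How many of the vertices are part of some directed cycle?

6

A vertex is on a directed cycle iff it belongs to a strongly connected component of size ≥ 2 (or has a self-loop).
The vertices on cycles are {B, C, E, H, I, J} — 6 in total.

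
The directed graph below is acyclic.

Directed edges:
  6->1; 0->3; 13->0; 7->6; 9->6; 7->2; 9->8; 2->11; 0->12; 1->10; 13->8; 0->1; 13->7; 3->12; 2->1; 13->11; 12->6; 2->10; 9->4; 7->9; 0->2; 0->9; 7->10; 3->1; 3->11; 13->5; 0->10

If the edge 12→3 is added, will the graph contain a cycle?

Yes

Adding 12→3 creates a cycle iff 3 can already reach 12.
Path from 3: 3 → 12.
So 3 → … → 12 → 3 is a cycle.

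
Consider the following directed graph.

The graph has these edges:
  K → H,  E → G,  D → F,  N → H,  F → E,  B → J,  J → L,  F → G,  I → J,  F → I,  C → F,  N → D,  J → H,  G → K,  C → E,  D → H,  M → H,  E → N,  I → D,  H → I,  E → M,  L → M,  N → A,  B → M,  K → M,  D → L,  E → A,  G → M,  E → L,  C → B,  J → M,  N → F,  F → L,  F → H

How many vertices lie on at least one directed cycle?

11

A vertex is on a directed cycle iff it belongs to a strongly connected component of size ≥ 2 (or has a self-loop).
The vertices on cycles are {D, E, F, G, H, I, J, K, L, M, N} — 11 in total.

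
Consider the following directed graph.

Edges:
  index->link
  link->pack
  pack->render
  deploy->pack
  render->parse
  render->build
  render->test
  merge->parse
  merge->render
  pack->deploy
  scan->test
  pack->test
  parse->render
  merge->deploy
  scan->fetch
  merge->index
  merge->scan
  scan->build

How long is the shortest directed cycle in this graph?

2

For each vertex v, BFS finds the shortest path from v back to v.
The shortest such closed walk is parse → render → parse, length 2.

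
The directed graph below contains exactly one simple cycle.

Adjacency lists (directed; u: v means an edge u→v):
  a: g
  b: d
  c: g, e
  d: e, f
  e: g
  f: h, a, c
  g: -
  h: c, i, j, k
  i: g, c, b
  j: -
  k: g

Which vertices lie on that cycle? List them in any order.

DFS with gray/black marking from d:
d gray
  e gray
    g gray
    g black
  e black
  f gray
    h gray
      c gray
        c→g: g black — skip
        c→e: e black — skip
      c black
      i gray
        i→g: g black — skip
        i→c: c black — skip
        b gray
          b→d: d is gray → back edge
Back edge closes the cycle d → f → h → i → b → d; its vertices are {b, d, f, h, i}.

b, d, f, h, i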